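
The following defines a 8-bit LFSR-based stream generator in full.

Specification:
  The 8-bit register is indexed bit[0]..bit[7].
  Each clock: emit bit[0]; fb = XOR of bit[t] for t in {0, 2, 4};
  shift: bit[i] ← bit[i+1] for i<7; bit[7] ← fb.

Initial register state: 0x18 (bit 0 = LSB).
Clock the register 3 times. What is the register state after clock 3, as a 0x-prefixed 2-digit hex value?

reg_0 = 0x18
clock 1: out=0, reg = 0x8C
clock 2: out=0, reg = 0xC6
clock 3: out=0, reg = 0xE3

0xE3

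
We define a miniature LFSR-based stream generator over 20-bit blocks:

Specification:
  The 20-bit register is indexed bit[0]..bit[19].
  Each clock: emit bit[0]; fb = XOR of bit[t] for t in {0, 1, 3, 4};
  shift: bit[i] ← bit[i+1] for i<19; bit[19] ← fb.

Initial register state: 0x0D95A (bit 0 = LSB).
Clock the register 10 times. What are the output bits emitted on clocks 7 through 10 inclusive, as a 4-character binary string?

1010

reg_0 = 0x0D95A
clock 1: out=0, reg = 0x86CAD
clock 2: out=1, reg = 0x43656
clock 3: out=0, reg = 0x21B2B
clock 4: out=1, reg = 0x90D95
clock 5: out=1, reg = 0x486CA
clock 6: out=0, reg = 0x24365
clock 7: out=1, reg = 0x921B2
clock 8: out=0, reg = 0x490D9
clock 9: out=1, reg = 0xA486C
clock 10: out=0, reg = 0xD2436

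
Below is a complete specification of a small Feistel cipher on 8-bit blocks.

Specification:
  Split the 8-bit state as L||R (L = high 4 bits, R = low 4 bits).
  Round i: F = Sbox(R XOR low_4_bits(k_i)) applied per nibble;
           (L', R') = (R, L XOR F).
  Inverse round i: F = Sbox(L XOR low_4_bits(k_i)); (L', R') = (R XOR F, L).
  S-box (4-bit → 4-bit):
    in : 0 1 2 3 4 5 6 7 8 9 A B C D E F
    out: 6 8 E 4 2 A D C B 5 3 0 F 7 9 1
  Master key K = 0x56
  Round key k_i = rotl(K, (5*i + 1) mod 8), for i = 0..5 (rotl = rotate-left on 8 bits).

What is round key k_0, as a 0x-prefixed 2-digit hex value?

K = 0x56
k_0 = rotl(K, (5*0+1) mod 8) = rotl(K, 1) = 0xAC

0xAC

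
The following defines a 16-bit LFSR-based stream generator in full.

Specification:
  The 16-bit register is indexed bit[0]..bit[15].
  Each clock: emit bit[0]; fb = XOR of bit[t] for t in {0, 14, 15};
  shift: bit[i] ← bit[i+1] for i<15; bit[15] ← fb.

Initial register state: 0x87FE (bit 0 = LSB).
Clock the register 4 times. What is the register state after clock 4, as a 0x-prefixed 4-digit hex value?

reg_0 = 0x87FE
clock 1: out=0, reg = 0xC3FF
clock 2: out=1, reg = 0xE1FF
clock 3: out=1, reg = 0xF0FF
clock 4: out=1, reg = 0xF87F

0xF87F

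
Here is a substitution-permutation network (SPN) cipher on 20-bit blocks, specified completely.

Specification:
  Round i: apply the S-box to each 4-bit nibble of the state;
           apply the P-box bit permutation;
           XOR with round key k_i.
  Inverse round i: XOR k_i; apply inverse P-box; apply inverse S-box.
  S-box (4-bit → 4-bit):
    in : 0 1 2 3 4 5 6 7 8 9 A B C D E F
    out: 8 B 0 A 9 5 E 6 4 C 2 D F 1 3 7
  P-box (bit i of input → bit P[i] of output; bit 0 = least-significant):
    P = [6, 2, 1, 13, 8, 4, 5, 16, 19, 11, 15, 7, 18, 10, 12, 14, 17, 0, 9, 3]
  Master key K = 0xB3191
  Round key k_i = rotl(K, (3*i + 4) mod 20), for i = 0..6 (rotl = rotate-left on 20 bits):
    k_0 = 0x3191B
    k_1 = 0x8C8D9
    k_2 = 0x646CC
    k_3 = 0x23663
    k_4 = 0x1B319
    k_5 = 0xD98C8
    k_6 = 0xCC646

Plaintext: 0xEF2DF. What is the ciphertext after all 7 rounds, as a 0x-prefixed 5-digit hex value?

0xCAC27

s_0 = plaintext = 0xEF2DF
s_1 = Round(s_0, k_0) = 0x50C5C
s_2 = Round(s_1, k_1) = 0x2233F
s_3 = Round(s_2, k_2) = 0x74E1A
s_4 = Round(s_3, k_3) = 0xF7D76
s_5 = Round(s_4, k_4) = 0xB852E
s_6 = Round(s_5, k_5) = 0x70A84
s_7 = Round(s_6, k_6) = 0xCAC27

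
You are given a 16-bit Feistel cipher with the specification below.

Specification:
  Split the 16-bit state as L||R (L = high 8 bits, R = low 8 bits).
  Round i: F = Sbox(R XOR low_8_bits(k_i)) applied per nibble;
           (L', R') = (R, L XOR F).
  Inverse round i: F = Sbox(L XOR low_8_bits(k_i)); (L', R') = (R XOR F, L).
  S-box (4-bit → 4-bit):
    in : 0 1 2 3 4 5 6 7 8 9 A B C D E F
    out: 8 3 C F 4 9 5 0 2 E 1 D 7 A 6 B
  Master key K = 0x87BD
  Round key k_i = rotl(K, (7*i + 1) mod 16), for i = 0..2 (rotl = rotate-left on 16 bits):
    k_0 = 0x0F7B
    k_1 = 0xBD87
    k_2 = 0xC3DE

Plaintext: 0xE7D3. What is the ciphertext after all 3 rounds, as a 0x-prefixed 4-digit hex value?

s_0 = plaintext = 0xE7D3
s_1 = Round(s_0, k_0) = 0xD3F5
s_2 = Round(s_1, k_1) = 0xF5DF
s_3 = Round(s_2, k_2) = 0xDF76

0xDF76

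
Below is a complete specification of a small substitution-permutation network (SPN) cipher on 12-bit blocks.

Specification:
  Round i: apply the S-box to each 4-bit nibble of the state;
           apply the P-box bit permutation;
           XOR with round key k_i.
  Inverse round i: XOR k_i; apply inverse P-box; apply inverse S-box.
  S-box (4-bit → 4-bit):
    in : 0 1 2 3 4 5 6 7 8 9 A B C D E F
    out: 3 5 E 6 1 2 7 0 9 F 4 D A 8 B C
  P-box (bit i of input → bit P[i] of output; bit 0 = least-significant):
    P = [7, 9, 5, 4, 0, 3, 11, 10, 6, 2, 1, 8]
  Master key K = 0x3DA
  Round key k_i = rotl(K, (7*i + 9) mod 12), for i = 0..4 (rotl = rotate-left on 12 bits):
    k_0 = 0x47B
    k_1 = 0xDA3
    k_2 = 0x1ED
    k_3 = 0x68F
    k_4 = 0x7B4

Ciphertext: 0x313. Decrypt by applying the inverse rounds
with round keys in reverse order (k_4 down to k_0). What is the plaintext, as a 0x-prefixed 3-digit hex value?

0xA77

s_0 = ciphertext = 0x313
s_1 = InvRound(s_0, k_4) = 0x381
s_2 = InvRound(s_1, k_3) = 0x2C7
s_3 = InvRound(s_2, k_2) = 0xF53
s_4 = InvRound(s_3, k_1) = 0x479
s_5 = InvRound(s_4, k_0) = 0xA77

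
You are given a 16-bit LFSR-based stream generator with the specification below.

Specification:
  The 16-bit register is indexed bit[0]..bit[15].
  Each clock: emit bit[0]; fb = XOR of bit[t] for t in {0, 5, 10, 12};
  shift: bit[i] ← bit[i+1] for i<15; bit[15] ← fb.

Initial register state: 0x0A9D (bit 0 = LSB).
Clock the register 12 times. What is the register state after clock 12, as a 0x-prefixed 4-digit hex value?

0x7BB0

reg_0 = 0x0A9D
clock 1: out=1, reg = 0x854E
clock 2: out=0, reg = 0xC2A7
clock 3: out=1, reg = 0x6153
clock 4: out=1, reg = 0xB0A9
clock 5: out=1, reg = 0xD854
clock 6: out=0, reg = 0xEC2A
clock 7: out=0, reg = 0x7615
clock 8: out=1, reg = 0xBB0A
clock 9: out=0, reg = 0xDD85
clock 10: out=1, reg = 0xEEC2
clock 11: out=0, reg = 0xF761
clock 12: out=1, reg = 0x7BB0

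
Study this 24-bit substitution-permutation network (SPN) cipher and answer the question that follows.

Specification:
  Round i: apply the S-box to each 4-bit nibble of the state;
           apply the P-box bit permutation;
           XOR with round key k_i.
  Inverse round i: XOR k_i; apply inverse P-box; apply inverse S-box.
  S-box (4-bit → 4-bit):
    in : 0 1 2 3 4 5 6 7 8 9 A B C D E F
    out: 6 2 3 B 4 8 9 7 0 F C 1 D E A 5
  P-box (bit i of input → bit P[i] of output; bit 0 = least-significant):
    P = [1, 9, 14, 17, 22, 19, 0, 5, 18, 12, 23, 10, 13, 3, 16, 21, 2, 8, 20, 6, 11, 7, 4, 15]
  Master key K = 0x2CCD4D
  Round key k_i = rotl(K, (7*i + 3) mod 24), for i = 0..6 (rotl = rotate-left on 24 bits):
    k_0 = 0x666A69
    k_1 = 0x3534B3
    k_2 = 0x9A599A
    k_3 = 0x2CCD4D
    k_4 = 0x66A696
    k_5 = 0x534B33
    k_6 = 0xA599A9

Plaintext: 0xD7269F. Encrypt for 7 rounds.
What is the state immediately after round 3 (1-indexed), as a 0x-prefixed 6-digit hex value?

s_0 = plaintext = 0xD7269F
s_1 = Round(s_0, k_0) = 0x3A8FD6
s_2 = Round(s_1, k_1) = 0xABBC50
s_3 = Round(s_2, k_2) = 0x1EBFAE
s_4 = Round(s_3, k_3) = 0xAAEEAC
s_5 = Round(s_4, k_4) = 0x5472ED
s_6 = Round(s_5, k_5) = 0x4CB91B
s_7 = Round(s_6, k_6) = 0x39ADFF

0x1EBFAE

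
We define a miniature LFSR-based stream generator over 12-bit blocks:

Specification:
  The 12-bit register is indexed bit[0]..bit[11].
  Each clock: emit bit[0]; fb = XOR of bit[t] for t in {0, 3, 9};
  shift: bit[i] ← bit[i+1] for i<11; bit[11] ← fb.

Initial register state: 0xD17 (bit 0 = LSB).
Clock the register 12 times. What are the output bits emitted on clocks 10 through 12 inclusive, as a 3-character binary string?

reg_0 = 0xD17
clock 1: out=1, reg = 0xE8B
clock 2: out=1, reg = 0xF45
clock 3: out=1, reg = 0x7A2
clock 4: out=0, reg = 0xBD1
clock 5: out=1, reg = 0x5E8
clock 6: out=0, reg = 0xAF4
clock 7: out=0, reg = 0xD7A
clock 8: out=0, reg = 0xEBD
clock 9: out=1, reg = 0xF5E
clock 10: out=0, reg = 0x7AF
clock 11: out=1, reg = 0xBD7
clock 12: out=1, reg = 0x5EB

011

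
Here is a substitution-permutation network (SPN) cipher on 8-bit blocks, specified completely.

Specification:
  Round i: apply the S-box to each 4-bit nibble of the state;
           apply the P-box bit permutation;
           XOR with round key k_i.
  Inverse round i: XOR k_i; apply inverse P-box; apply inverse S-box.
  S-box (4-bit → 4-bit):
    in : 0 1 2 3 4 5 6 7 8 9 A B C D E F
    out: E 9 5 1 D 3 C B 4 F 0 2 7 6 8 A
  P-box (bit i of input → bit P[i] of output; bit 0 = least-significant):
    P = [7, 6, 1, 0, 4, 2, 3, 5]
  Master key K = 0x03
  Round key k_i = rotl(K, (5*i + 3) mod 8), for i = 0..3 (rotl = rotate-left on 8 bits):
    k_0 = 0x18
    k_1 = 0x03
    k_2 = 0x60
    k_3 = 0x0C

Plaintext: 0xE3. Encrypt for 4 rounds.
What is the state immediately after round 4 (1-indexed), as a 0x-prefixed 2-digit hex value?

s_0 = plaintext = 0xE3
s_1 = Round(s_0, k_0) = 0xB8
s_2 = Round(s_1, k_1) = 0x05
s_3 = Round(s_2, k_2) = 0x8C
s_4 = Round(s_3, k_3) = 0xC6

0xC6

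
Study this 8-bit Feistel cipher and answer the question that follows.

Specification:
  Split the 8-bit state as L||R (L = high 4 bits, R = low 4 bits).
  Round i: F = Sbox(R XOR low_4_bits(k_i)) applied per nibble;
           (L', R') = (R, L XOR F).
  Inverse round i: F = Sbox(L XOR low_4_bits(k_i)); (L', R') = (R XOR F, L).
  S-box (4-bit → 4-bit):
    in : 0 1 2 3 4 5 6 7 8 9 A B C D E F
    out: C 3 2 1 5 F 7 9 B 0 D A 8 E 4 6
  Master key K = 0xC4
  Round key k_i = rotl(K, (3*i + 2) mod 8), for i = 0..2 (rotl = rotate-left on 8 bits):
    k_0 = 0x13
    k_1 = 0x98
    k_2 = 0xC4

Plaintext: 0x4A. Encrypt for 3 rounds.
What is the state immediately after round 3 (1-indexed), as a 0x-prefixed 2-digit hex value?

s_0 = plaintext = 0x4A
s_1 = Round(s_0, k_0) = 0xA4
s_2 = Round(s_1, k_1) = 0x42
s_3 = Round(s_2, k_2) = 0x23

0x23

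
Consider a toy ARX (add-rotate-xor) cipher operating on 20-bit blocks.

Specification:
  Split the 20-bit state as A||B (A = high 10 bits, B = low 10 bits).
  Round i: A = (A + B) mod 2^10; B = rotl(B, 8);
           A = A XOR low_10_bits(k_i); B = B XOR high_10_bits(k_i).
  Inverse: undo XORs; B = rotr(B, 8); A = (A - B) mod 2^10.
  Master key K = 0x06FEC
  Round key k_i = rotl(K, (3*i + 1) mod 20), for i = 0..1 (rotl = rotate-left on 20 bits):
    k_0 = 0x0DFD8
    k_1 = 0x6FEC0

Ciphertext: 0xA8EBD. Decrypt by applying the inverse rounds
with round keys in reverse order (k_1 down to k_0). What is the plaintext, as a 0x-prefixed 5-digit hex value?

0xA40F0

s_0 = ciphertext = 0xA8EBD
s_1 = InvRound(s_0, k_1) = 0x1600B
s_2 = InvRound(s_1, k_0) = 0xA40F0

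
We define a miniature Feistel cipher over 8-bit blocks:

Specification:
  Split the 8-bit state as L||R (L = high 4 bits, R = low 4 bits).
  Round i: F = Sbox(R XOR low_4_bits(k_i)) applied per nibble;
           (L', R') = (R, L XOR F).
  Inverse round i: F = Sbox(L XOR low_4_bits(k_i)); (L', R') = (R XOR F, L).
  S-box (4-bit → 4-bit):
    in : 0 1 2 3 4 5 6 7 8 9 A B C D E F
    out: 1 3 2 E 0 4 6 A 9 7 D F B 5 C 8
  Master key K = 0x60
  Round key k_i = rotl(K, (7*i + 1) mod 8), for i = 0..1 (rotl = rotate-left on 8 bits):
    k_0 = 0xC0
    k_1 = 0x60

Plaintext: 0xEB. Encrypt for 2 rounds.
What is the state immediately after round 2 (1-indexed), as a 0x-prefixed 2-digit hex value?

0x18

s_0 = plaintext = 0xEB
s_1 = Round(s_0, k_0) = 0xB1
s_2 = Round(s_1, k_1) = 0x18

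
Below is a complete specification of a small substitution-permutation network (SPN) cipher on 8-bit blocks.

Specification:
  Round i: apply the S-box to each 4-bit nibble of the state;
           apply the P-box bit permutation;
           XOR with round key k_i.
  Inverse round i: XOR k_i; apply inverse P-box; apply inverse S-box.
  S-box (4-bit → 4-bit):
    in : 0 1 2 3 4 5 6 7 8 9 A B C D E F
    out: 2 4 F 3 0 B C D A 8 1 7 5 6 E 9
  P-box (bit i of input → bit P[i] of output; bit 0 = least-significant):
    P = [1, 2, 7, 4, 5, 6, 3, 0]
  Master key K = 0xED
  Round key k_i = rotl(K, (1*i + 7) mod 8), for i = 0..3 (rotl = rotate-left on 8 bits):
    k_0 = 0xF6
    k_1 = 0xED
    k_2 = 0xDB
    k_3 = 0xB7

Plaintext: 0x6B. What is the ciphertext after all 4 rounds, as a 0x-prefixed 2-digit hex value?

0xB0

s_0 = plaintext = 0x6B
s_1 = Round(s_0, k_0) = 0x79
s_2 = Round(s_1, k_1) = 0xD4
s_3 = Round(s_2, k_2) = 0x93
s_4 = Round(s_3, k_3) = 0xB0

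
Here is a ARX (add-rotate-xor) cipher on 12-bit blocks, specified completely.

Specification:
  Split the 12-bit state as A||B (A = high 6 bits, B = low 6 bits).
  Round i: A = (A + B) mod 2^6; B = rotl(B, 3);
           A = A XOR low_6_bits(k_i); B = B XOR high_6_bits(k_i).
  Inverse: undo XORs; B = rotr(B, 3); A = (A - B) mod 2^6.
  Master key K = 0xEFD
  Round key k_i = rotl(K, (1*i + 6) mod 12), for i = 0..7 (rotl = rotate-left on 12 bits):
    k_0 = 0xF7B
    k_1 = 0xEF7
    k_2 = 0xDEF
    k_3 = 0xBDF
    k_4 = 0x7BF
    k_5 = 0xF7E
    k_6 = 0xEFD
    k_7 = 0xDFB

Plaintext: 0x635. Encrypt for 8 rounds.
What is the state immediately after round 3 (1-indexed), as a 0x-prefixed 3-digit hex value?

s_0 = plaintext = 0x635
s_1 = Round(s_0, k_0) = 0xD93
s_2 = Round(s_1, k_1) = 0xFA1
s_3 = Round(s_2, k_2) = 0xC3B
s_4 = Round(s_3, k_3) = 0xD30
s_5 = Round(s_4, k_4) = 0x6D8
s_6 = Round(s_5, k_5) = 0x37E
s_7 = Round(s_6, k_6) = 0xD8C
s_8 = Round(s_7, k_7) = 0xE56

0xC3B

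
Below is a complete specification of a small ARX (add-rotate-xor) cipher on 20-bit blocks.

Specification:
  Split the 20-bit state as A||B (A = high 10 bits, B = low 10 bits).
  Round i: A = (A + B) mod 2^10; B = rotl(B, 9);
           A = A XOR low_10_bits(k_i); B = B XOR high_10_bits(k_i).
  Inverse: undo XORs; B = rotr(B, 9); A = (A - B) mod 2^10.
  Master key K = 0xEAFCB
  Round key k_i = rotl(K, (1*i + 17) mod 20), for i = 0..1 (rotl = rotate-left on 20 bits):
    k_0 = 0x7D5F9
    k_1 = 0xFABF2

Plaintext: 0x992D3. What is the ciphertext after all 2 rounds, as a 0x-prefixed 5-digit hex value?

s_0 = plaintext = 0x992D3
s_1 = Round(s_0, k_0) = 0x33A9C
s_2 = Round(s_1, k_1) = 0x262A4

0x262A4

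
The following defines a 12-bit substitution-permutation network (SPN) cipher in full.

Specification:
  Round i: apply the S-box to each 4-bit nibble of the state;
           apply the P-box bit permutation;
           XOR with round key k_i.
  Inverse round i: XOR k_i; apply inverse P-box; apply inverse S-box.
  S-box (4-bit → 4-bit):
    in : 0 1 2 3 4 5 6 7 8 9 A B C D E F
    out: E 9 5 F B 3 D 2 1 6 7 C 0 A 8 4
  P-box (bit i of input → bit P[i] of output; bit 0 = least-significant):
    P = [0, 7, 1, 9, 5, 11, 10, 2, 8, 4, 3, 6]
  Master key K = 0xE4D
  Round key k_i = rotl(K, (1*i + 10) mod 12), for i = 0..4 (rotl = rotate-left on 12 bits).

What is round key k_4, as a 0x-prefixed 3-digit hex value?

K = 0xE4D
k_0 = rotl(K, (1*0+10) mod 12) = rotl(K, 10) = 0x793
k_1 = rotl(K, (1*1+10) mod 12) = rotl(K, 11) = 0xF26
k_2 = rotl(K, (1*2+10) mod 12) = rotl(K, 0) = 0xE4D
k_3 = rotl(K, (1*3+10) mod 12) = rotl(K, 1) = 0xC9B
k_4 = rotl(K, (1*4+10) mod 12) = rotl(K, 2) = 0x937

0x937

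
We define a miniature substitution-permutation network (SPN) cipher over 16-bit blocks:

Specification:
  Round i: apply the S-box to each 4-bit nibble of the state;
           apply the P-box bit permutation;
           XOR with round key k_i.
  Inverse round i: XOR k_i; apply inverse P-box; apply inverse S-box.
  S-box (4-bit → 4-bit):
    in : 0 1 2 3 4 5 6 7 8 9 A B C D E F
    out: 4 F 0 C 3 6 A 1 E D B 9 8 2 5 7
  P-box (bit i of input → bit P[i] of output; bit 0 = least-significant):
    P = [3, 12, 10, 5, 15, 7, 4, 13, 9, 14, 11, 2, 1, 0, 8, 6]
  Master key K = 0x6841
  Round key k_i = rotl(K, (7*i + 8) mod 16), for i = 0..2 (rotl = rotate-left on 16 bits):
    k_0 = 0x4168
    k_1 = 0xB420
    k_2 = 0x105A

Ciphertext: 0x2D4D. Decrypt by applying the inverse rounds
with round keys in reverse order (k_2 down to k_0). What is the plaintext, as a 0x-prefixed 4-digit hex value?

0x3E2A

s_0 = ciphertext = 0x2D4D
s_1 = InvRound(s_0, k_2) = 0xF335
s_2 = InvRound(s_1, k_1) = 0x5A00
s_3 = InvRound(s_2, k_0) = 0x3E2A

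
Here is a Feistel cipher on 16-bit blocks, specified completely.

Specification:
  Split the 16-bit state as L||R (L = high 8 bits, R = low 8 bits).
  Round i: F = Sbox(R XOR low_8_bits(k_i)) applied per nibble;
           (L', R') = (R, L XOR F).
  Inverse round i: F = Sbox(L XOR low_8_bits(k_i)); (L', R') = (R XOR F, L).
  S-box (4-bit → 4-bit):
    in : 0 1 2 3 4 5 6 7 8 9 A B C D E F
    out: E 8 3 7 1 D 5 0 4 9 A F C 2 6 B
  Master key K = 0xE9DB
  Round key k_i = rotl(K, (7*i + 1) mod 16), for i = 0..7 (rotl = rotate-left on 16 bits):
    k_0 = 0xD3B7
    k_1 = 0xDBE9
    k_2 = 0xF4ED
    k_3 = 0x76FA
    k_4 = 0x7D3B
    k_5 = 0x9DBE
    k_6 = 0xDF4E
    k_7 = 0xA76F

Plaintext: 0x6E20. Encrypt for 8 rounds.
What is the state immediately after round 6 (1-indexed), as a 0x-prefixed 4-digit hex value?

s_0 = plaintext = 0x6E20
s_1 = Round(s_0, k_0) = 0x20FE
s_2 = Round(s_1, k_1) = 0xFEA0
s_3 = Round(s_2, k_2) = 0xA0EC
s_4 = Round(s_3, k_3) = 0xEC25
s_5 = Round(s_4, k_4) = 0x256A
s_6 = Round(s_5, k_5) = 0x6A04
s_7 = Round(s_6, k_6) = 0x0470
s_8 = Round(s_7, k_7) = 0x708F

0x6A04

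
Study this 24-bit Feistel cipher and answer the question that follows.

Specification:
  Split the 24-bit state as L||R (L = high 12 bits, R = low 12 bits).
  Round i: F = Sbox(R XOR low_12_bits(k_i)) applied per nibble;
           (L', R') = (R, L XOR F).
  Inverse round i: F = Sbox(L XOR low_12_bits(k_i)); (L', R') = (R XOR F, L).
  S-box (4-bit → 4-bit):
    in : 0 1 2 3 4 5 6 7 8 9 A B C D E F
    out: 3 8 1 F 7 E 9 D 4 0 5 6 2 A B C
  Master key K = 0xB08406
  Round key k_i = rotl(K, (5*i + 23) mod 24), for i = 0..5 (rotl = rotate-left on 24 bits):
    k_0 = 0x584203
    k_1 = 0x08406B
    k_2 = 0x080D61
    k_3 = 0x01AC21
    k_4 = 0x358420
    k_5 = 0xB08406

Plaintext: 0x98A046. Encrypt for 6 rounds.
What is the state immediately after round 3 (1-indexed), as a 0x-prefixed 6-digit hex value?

s_0 = plaintext = 0x98A046
s_1 = Round(s_0, k_0) = 0x0468F4
s_2 = Round(s_1, k_1) = 0x8F444A
s_3 = Round(s_2, k_2) = 0x44A8E2
s_4 = Round(s_3, k_3) = 0x8E2365
s_5 = Round(s_4, k_4) = 0x36559C
s_6 = Round(s_5, k_5) = 0x59CB60

0x44A8E2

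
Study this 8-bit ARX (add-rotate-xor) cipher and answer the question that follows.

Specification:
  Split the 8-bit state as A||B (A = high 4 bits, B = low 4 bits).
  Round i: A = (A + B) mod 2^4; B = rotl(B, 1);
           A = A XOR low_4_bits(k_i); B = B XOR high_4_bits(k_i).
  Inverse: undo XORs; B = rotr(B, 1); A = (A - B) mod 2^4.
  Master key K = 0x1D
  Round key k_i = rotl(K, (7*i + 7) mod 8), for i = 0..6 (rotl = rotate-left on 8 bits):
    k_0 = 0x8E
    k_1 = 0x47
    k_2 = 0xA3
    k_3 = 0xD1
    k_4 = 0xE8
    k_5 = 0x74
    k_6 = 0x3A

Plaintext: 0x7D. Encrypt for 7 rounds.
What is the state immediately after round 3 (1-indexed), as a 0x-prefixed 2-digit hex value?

0xFE

s_0 = plaintext = 0x7D
s_1 = Round(s_0, k_0) = 0xA3
s_2 = Round(s_1, k_1) = 0xA2
s_3 = Round(s_2, k_2) = 0xFE
s_4 = Round(s_3, k_3) = 0xC0
s_5 = Round(s_4, k_4) = 0x4E
s_6 = Round(s_5, k_5) = 0x6A
s_7 = Round(s_6, k_6) = 0xA6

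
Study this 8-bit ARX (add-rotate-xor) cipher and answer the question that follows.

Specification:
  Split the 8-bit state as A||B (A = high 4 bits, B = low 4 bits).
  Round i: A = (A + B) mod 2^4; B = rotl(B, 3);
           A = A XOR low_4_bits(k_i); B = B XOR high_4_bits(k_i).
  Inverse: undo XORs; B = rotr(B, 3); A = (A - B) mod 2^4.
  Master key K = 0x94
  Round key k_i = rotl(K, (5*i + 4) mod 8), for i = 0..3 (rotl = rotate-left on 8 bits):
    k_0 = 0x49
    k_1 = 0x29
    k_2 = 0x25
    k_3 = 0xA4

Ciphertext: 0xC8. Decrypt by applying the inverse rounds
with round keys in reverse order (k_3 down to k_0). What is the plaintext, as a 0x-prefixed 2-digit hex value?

0x33

s_0 = ciphertext = 0xC8
s_1 = InvRound(s_0, k_3) = 0x44
s_2 = InvRound(s_1, k_2) = 0x5C
s_3 = InvRound(s_2, k_1) = 0xFD
s_4 = InvRound(s_3, k_0) = 0x33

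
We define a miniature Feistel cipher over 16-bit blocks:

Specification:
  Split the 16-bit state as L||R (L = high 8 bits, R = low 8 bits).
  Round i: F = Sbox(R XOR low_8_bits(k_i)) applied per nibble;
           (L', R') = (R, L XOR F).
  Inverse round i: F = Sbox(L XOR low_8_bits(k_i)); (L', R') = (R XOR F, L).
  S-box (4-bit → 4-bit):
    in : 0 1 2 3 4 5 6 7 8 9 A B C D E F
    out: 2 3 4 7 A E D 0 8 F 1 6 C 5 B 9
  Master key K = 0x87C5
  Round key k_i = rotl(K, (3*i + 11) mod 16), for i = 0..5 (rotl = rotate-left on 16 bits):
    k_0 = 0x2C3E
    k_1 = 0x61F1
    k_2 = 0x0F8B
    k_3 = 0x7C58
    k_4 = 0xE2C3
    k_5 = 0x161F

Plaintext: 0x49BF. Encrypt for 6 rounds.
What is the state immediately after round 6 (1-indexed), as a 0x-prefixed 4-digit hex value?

0x6EB7

s_0 = plaintext = 0x49BF
s_1 = Round(s_0, k_0) = 0xBFCA
s_2 = Round(s_1, k_1) = 0xCAC9
s_3 = Round(s_2, k_2) = 0xC96E
s_4 = Round(s_3, k_3) = 0x6EB4
s_5 = Round(s_4, k_4) = 0xB46E
s_6 = Round(s_5, k_5) = 0x6EB7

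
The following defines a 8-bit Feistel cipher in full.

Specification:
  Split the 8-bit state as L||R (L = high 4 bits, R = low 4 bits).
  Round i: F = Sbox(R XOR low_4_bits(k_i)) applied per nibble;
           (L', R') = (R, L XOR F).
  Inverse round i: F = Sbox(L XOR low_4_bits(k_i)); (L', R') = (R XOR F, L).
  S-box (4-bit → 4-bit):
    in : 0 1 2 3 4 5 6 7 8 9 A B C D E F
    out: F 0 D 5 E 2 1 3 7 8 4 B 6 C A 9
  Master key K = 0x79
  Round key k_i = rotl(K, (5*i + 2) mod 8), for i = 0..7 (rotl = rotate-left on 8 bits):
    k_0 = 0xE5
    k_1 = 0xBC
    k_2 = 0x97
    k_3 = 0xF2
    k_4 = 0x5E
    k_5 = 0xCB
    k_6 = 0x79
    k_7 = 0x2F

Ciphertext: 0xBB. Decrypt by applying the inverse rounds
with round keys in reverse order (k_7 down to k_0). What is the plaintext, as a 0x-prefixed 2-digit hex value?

s_0 = ciphertext = 0xBB
s_1 = InvRound(s_0, k_7) = 0x5B
s_2 = InvRound(s_1, k_6) = 0xD5
s_3 = InvRound(s_2, k_5) = 0x4D
s_4 = InvRound(s_3, k_4) = 0x94
s_5 = InvRound(s_4, k_3) = 0xF9
s_6 = InvRound(s_5, k_2) = 0xEF
s_7 = InvRound(s_6, k_1) = 0x2E
s_8 = InvRound(s_7, k_0) = 0xD2

0xD2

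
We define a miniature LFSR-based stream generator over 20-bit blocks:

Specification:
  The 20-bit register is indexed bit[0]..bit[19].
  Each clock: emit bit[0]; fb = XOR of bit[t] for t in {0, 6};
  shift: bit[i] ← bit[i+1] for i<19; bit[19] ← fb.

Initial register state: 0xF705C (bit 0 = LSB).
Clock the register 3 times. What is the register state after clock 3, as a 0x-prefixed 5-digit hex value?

reg_0 = 0xF705C
clock 1: out=0, reg = 0xFB82E
clock 2: out=0, reg = 0x7DC17
clock 3: out=1, reg = 0xBEE0B

0xBEE0B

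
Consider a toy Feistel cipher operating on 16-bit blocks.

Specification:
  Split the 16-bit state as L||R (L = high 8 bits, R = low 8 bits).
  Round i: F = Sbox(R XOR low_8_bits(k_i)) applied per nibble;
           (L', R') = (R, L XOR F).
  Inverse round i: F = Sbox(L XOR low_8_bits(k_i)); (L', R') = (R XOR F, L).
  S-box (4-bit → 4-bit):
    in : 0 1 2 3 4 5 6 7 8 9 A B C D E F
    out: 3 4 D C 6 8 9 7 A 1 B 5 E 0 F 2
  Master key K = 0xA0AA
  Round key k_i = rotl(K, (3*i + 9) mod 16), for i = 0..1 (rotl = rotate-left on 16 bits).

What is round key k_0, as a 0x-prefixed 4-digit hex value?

0x5541

K = 0xA0AA
k_0 = rotl(K, (3*0+9) mod 16) = rotl(K, 9) = 0x5541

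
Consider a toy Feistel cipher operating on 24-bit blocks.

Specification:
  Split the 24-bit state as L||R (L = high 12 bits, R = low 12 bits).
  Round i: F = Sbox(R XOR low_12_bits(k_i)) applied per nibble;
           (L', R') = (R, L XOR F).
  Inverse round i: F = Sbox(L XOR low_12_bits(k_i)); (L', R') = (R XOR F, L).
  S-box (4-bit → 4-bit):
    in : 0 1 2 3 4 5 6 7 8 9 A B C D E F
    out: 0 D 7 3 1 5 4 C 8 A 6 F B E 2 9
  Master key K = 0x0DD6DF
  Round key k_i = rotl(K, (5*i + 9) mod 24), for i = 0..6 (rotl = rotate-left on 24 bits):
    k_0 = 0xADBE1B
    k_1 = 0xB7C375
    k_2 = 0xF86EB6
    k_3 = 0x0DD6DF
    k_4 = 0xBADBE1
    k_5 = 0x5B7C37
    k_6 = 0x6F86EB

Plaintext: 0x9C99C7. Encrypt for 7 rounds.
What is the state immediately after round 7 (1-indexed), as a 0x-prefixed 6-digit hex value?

s_0 = plaintext = 0x9C99C7
s_1 = Round(s_0, k_0) = 0x9C7522
s_2 = Round(s_1, k_1) = 0x522D9B
s_3 = Round(s_2, k_2) = 0xD9B65C
s_4 = Round(s_3, k_3) = 0x65CD18
s_5 = Round(s_4, k_4) = 0xD182C6
s_6 = Round(s_5, k_5) = 0x2C6F85
s_7 = Round(s_6, k_6) = 0xF85884

0xF85884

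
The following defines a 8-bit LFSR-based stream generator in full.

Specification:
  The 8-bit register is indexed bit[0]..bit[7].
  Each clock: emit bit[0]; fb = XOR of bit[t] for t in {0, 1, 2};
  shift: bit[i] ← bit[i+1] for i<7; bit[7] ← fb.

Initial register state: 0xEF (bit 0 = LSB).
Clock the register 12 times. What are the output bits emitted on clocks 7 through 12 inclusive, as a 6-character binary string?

reg_0 = 0xEF
clock 1: out=1, reg = 0xF7
clock 2: out=1, reg = 0xFB
clock 3: out=1, reg = 0x7D
clock 4: out=1, reg = 0x3E
clock 5: out=0, reg = 0x1F
clock 6: out=1, reg = 0x8F
clock 7: out=1, reg = 0xC7
clock 8: out=1, reg = 0xE3
clock 9: out=1, reg = 0x71
clock 10: out=1, reg = 0xB8
clock 11: out=0, reg = 0x5C
clock 12: out=0, reg = 0xAE

111100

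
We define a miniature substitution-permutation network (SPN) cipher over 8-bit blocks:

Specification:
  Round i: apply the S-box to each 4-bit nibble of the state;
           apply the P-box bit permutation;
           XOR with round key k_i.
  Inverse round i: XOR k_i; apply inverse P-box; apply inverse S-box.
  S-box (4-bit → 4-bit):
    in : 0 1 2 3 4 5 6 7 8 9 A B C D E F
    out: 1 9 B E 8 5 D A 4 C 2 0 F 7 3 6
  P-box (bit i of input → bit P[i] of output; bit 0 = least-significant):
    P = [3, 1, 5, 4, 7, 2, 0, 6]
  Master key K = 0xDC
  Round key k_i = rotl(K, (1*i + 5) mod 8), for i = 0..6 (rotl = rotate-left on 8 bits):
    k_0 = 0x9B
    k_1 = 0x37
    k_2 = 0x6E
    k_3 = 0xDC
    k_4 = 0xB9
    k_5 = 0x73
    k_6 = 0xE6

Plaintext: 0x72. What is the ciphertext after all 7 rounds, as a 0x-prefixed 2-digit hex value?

0x79

s_0 = plaintext = 0x72
s_1 = Round(s_0, k_0) = 0xC5
s_2 = Round(s_1, k_1) = 0xDA
s_3 = Round(s_2, k_2) = 0xE9
s_4 = Round(s_3, k_3) = 0x68
s_5 = Round(s_4, k_4) = 0x58
s_6 = Round(s_5, k_5) = 0xD2
s_7 = Round(s_6, k_6) = 0x79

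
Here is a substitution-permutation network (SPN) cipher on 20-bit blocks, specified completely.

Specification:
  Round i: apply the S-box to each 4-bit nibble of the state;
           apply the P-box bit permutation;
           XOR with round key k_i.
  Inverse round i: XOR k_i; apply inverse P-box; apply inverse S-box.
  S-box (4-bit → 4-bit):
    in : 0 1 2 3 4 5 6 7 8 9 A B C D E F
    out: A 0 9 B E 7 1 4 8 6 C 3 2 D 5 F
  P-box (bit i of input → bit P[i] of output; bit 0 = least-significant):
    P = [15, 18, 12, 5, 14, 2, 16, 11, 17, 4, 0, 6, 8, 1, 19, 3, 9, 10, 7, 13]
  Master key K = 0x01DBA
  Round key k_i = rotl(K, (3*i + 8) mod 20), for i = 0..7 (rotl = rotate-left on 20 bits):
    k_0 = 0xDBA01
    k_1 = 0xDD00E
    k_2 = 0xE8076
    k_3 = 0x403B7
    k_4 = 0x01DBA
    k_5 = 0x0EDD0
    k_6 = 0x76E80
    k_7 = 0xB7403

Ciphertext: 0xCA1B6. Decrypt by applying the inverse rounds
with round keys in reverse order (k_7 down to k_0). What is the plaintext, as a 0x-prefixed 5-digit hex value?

0x90FC2

s_0 = ciphertext = 0xCA1B6
s_1 = InvRound(s_0, k_7) = 0x9655F
s_2 = InvRound(s_1, k_6) = 0xEFF0C
s_3 = InvRound(s_2, k_5) = 0xEA3C9
s_4 = InvRound(s_3, k_4) = 0x39F8F
s_5 = InvRound(s_4, k_3) = 0xC8BAF
s_6 = InvRound(s_5, k_2) = 0xE2F81
s_7 = InvRound(s_6, k_1) = 0xF3EFE
s_8 = InvRound(s_7, k_0) = 0x90FC2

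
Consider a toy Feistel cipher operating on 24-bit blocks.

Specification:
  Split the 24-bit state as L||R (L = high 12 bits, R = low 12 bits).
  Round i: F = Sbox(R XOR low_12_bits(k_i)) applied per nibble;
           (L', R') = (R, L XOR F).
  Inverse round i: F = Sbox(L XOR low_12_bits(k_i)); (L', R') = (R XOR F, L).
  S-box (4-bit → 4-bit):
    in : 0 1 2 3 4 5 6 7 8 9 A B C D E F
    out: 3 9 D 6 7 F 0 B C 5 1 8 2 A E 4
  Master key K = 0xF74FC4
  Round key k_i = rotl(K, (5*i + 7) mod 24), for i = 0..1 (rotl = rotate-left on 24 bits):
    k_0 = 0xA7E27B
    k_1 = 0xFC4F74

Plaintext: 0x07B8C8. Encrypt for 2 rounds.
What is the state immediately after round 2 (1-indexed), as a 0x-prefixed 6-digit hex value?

s_0 = plaintext = 0x07B8C8
s_1 = Round(s_0, k_0) = 0x8C81FD
s_2 = Round(s_1, k_1) = 0x1FD60D

0x1FD60D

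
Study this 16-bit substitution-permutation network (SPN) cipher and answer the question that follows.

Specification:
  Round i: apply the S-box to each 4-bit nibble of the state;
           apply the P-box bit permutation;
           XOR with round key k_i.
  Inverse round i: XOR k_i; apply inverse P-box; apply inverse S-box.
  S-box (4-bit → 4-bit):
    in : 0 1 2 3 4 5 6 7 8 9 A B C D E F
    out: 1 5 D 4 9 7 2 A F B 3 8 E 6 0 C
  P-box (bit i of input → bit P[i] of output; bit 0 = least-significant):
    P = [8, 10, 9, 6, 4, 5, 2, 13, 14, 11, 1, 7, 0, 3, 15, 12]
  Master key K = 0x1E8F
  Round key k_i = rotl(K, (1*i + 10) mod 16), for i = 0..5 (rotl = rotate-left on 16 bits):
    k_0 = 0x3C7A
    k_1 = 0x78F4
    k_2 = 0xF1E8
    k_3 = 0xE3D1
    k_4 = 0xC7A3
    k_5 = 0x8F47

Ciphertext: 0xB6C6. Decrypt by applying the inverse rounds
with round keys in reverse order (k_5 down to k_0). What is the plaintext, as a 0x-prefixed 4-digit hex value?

s_0 = ciphertext = 0xB6C6
s_1 = InvRound(s_0, k_5) = 0x47B0
s_2 = InvRound(s_1, k_4) = 0x130E
s_3 = InvRound(s_2, k_3) = 0x822B
s_4 = InvRound(s_3, k_2) = 0x42B2
s_5 = InvRound(s_4, k_1) = 0xBDFF
s_6 = InvRound(s_5, k_0) = 0x1B30

0x1B30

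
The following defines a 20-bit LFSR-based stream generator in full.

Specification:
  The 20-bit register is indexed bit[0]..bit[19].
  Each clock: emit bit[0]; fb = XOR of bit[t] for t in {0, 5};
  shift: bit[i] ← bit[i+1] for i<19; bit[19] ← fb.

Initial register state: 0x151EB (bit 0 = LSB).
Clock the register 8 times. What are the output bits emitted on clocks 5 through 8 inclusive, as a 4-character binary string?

reg_0 = 0x151EB
clock 1: out=1, reg = 0x0A8F5
clock 2: out=1, reg = 0x0547A
clock 3: out=0, reg = 0x82A3D
clock 4: out=1, reg = 0x4151E
clock 5: out=0, reg = 0x20A8F
clock 6: out=1, reg = 0x90547
clock 7: out=1, reg = 0xC82A3
clock 8: out=1, reg = 0x64151

0111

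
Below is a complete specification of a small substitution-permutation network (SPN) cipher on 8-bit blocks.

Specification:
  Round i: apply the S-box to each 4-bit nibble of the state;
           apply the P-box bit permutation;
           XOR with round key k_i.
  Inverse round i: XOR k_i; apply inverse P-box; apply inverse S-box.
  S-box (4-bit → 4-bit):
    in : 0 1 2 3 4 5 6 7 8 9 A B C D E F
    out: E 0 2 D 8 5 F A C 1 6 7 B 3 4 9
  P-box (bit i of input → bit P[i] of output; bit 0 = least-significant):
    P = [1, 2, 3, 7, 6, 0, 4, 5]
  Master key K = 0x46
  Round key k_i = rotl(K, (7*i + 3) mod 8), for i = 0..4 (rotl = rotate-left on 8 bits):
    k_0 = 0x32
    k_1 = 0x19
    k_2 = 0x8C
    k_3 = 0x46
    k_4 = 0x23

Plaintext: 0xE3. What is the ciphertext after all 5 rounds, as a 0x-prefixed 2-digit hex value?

0x7E

s_0 = plaintext = 0xE3
s_1 = Round(s_0, k_0) = 0xA8
s_2 = Round(s_1, k_1) = 0x80
s_3 = Round(s_2, k_2) = 0x30
s_4 = Round(s_3, k_3) = 0xBA
s_5 = Round(s_4, k_4) = 0x7E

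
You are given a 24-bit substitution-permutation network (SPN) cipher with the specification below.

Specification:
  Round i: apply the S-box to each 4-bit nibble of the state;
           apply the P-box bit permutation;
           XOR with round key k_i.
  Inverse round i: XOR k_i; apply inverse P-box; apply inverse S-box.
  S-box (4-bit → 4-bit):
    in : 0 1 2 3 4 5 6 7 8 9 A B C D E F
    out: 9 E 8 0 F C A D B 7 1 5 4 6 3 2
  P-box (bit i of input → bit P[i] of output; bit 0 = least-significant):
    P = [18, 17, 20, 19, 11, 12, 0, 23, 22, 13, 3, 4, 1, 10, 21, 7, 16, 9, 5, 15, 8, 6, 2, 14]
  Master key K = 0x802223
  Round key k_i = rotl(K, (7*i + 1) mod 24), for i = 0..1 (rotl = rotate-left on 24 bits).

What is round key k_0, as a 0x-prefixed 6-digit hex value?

0x004447

K = 0x802223
k_0 = rotl(K, (7*0+1) mod 24) = rotl(K, 1) = 0x004447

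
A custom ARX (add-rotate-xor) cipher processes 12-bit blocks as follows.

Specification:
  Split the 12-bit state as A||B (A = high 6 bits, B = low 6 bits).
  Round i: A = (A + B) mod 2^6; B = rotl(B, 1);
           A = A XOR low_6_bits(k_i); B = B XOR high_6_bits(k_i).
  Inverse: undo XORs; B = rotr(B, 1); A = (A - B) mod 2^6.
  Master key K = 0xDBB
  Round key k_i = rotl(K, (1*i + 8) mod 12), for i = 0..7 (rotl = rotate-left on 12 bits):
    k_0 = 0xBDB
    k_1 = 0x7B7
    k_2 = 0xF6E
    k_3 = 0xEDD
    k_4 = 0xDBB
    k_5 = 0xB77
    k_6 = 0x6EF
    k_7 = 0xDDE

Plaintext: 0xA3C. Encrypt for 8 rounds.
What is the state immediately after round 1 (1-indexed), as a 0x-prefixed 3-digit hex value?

0xFD6

s_0 = plaintext = 0xA3C
s_1 = Round(s_0, k_0) = 0xFD6
s_2 = Round(s_1, k_1) = 0x8B2
s_3 = Round(s_2, k_2) = 0xE98
s_4 = Round(s_3, k_3) = 0x3CB
s_5 = Round(s_4, k_4) = 0x860
s_6 = Round(s_5, k_5) = 0xDAC
s_7 = Round(s_6, k_6) = 0x342
s_8 = Round(s_7, k_7) = 0x473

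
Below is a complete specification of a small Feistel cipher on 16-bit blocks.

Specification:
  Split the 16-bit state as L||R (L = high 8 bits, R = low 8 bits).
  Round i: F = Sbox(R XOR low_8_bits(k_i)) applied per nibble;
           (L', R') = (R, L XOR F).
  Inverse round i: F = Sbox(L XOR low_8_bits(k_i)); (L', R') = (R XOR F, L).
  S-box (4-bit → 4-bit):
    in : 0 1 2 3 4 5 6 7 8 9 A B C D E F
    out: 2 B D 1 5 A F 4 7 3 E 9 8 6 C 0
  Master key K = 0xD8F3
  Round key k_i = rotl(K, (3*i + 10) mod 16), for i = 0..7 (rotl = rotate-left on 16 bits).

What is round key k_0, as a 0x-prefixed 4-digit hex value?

K = 0xD8F3
k_0 = rotl(K, (3*0+10) mod 16) = rotl(K, 10) = 0xCF63

0xCF63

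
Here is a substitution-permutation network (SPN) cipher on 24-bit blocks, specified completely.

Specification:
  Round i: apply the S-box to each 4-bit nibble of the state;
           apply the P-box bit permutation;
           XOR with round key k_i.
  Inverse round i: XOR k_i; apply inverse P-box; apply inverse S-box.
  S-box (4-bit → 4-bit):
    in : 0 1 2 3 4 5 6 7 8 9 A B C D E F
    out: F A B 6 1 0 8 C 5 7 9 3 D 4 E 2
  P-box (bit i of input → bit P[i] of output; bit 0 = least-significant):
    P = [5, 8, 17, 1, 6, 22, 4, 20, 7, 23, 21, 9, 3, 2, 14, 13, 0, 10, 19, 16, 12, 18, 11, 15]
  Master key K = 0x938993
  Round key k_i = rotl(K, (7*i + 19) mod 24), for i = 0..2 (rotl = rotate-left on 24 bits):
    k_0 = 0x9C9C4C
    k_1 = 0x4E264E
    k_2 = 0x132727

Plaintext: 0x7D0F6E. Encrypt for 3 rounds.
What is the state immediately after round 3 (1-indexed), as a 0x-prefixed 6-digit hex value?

s_0 = plaintext = 0x7D0F6E
s_1 = Round(s_0, k_0) = 0x067542
s_2 = Round(s_1, k_1) = 0x4BDF2C
s_3 = Round(s_2, k_2) = 0xC17344

0xC17344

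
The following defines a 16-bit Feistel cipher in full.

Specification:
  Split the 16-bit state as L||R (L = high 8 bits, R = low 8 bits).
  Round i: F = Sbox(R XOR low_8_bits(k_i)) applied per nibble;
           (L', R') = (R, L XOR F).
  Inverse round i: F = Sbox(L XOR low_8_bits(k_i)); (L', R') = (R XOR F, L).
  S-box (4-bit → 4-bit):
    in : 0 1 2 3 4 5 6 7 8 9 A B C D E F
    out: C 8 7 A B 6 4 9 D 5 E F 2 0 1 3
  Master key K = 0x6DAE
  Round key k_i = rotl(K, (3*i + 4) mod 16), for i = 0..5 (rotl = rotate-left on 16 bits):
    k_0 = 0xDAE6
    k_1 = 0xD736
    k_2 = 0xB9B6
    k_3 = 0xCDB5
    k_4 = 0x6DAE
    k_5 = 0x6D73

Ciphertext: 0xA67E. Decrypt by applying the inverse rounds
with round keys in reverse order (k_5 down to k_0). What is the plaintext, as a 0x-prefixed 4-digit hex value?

s_0 = ciphertext = 0xA67E
s_1 = InvRound(s_0, k_5) = 0x78A6
s_2 = InvRound(s_1, k_4) = 0xA278
s_3 = InvRound(s_2, k_3) = 0xF1A2
s_4 = InvRound(s_3, k_2) = 0x1BF1
s_5 = InvRound(s_4, k_1) = 0x811B
s_6 = InvRound(s_5, k_0) = 0x5281

0x5281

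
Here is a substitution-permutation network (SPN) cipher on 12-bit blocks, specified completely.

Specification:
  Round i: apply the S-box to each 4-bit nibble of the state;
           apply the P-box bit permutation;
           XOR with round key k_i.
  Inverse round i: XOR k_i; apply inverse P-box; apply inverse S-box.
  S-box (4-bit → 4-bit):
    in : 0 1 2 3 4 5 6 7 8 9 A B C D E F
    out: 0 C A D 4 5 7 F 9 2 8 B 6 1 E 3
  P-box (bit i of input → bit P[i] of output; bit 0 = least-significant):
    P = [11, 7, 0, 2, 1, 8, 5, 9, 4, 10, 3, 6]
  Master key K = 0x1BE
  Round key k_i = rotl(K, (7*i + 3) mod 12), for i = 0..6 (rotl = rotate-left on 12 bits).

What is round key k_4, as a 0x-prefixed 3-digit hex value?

K = 0x1BE
k_0 = rotl(K, (7*0+3) mod 12) = rotl(K, 3) = 0xDF0
k_1 = rotl(K, (7*1+3) mod 12) = rotl(K, 10) = 0x86F
k_2 = rotl(K, (7*2+3) mod 12) = rotl(K, 5) = 0x7C3
k_3 = rotl(K, (7*3+3) mod 12) = rotl(K, 0) = 0x1BE
k_4 = rotl(K, (7*4+3) mod 12) = rotl(K, 7) = 0xF0D

0xF0D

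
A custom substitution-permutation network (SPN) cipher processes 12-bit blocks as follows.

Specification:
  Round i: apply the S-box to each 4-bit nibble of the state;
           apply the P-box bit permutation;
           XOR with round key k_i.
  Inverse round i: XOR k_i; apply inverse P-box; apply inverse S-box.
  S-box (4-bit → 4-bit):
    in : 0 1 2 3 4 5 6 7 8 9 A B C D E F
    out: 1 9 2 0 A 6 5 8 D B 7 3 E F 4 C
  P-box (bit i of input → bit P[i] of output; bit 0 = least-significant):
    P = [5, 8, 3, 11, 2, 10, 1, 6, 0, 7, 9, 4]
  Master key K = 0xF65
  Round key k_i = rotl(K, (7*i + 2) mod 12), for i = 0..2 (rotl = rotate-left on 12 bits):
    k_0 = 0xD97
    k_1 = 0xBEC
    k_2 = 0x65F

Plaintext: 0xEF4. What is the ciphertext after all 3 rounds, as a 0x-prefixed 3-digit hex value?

0x0C9

s_0 = plaintext = 0xEF4
s_1 = Round(s_0, k_0) = 0x6D5
s_2 = Round(s_1, k_1) = 0xCA3
s_3 = Round(s_2, k_2) = 0x0C9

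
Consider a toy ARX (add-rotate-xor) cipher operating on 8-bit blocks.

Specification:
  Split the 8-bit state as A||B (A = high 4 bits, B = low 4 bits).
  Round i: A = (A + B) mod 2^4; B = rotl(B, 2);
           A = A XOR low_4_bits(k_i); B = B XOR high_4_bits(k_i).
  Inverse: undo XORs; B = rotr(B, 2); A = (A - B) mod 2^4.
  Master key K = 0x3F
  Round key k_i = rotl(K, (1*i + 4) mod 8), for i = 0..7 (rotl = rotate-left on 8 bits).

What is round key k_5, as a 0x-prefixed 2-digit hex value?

0x7E

K = 0x3F
k_0 = rotl(K, (1*0+4) mod 8) = rotl(K, 4) = 0xF3
k_1 = rotl(K, (1*1+4) mod 8) = rotl(K, 5) = 0xE7
k_2 = rotl(K, (1*2+4) mod 8) = rotl(K, 6) = 0xCF
k_3 = rotl(K, (1*3+4) mod 8) = rotl(K, 7) = 0x9F
k_4 = rotl(K, (1*4+4) mod 8) = rotl(K, 0) = 0x3F
k_5 = rotl(K, (1*5+4) mod 8) = rotl(K, 1) = 0x7E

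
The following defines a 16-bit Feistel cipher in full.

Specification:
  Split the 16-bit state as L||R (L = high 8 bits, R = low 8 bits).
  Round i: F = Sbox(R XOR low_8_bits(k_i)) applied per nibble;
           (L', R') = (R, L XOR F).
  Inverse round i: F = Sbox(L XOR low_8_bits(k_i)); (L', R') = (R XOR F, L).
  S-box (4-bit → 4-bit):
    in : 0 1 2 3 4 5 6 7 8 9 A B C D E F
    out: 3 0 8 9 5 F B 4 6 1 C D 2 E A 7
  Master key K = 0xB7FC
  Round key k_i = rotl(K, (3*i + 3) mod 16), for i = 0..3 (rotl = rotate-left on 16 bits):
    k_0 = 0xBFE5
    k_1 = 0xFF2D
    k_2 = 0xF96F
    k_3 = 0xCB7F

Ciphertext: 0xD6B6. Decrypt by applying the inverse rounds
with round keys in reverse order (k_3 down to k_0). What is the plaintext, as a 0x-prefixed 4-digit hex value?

0x7209

s_0 = ciphertext = 0xD6B6
s_1 = InvRound(s_0, k_3) = 0x77D6
s_2 = InvRound(s_1, k_2) = 0xD077
s_3 = InvRound(s_2, k_1) = 0x09D0
s_4 = InvRound(s_3, k_0) = 0x7209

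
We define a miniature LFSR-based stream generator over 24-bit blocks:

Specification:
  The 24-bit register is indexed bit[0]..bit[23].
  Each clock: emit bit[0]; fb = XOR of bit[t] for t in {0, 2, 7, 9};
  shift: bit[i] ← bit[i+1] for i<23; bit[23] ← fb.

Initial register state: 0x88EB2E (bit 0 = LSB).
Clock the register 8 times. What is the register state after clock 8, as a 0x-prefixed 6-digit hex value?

reg_0 = 0x88EB2E
clock 1: out=0, reg = 0x447597
clock 2: out=1, reg = 0xA23ACB
clock 3: out=1, reg = 0xD11D65
clock 4: out=1, reg = 0x688EB2
clock 5: out=0, reg = 0x344759
clock 6: out=1, reg = 0x1A23AC
clock 7: out=0, reg = 0x8D11D6
clock 8: out=0, reg = 0x4688EB

0x4688EB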